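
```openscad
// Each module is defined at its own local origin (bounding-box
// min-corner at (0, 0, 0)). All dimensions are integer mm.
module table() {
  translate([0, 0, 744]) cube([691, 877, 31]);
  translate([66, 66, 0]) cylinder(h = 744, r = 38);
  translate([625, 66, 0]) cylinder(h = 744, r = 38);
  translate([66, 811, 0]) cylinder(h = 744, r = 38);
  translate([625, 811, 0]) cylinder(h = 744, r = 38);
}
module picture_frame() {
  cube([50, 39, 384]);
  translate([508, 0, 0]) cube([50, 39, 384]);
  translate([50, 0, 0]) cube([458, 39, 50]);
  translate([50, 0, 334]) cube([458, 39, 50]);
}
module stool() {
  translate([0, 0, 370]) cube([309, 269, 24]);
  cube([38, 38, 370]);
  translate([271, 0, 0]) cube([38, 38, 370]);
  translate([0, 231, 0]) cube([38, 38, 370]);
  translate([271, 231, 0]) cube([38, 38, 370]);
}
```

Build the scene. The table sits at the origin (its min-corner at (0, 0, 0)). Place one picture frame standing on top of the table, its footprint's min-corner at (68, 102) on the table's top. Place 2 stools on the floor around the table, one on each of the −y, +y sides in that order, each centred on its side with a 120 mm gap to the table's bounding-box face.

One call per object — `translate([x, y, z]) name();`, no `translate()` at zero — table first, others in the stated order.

table();
translate([68, 102, 775]) picture_frame();
translate([191, -389, 0]) stool();
translate([191, 997, 0]) stool();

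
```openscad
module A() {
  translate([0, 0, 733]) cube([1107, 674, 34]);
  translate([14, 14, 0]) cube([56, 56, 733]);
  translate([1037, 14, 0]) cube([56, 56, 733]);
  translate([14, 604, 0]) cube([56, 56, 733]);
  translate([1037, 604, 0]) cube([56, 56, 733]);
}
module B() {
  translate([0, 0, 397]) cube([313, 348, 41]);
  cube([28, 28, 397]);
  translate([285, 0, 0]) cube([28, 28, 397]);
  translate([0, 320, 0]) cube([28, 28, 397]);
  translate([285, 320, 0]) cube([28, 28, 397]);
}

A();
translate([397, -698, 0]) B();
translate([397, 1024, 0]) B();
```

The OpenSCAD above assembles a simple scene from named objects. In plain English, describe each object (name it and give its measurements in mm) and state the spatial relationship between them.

A is a rectangular dining table. The top is 1107×674×34 mm with its upper surface at z = 767 mm. It stands on four 56×56 mm square legs, each inset 14 mm from the nearest pair of top edges, running from the floor to the underside of the top.

B is a four-legged stool. The seat is a 313×348×41 mm slab whose top surface is at z = 438 mm; four square legs, each 28×28 mm in cross-section, run from the floor (z = 0) to the underside of the seat, each flush with a corner of the seat.

Two stools sit around the table at the −y, +y sides.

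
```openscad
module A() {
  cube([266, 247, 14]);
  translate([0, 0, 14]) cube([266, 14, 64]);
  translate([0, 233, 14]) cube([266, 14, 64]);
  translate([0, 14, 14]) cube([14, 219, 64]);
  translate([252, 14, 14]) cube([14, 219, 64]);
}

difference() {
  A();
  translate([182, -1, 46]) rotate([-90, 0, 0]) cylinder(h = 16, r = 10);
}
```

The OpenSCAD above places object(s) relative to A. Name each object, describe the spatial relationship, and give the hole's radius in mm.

The subtracted cylinder has r = 10 mm.

A is an open box. The open box has a circular hole through its front wall. The hole's radius is 10 mm.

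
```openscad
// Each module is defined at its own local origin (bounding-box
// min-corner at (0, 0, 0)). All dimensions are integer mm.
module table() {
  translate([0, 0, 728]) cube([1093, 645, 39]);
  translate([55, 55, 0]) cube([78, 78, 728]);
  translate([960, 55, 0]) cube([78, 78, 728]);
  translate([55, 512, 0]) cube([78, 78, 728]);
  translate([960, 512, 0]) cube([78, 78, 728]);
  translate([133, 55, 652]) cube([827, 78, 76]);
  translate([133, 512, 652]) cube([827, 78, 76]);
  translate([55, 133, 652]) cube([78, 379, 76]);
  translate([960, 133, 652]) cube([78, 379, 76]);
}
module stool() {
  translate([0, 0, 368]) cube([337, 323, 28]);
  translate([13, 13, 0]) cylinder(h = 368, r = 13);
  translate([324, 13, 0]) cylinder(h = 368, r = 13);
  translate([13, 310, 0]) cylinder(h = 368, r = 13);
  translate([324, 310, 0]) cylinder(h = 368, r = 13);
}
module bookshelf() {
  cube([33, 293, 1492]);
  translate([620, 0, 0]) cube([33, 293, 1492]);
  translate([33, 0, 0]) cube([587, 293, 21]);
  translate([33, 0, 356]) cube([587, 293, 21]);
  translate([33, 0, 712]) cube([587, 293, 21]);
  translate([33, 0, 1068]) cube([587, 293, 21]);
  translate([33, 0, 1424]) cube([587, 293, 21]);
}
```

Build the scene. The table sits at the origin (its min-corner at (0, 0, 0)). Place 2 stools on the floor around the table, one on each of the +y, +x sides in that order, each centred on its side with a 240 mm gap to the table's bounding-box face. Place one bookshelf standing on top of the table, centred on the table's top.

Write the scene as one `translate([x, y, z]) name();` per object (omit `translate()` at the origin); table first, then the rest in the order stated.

table();
translate([378, 885, 0]) stool();
translate([1333, 161, 0]) stool();
translate([220, 176, 767]) bookshelf();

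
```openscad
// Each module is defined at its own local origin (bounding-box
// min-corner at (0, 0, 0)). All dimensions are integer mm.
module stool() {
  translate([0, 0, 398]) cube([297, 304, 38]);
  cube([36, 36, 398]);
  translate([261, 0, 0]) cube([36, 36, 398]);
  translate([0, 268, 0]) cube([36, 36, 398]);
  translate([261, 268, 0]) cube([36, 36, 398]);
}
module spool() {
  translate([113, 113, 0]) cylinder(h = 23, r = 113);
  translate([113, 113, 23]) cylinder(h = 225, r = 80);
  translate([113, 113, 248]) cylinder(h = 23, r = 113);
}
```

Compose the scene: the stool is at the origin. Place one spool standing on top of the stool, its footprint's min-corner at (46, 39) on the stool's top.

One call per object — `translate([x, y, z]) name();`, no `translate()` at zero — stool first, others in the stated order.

stool();
translate([46, 39, 436]) spool();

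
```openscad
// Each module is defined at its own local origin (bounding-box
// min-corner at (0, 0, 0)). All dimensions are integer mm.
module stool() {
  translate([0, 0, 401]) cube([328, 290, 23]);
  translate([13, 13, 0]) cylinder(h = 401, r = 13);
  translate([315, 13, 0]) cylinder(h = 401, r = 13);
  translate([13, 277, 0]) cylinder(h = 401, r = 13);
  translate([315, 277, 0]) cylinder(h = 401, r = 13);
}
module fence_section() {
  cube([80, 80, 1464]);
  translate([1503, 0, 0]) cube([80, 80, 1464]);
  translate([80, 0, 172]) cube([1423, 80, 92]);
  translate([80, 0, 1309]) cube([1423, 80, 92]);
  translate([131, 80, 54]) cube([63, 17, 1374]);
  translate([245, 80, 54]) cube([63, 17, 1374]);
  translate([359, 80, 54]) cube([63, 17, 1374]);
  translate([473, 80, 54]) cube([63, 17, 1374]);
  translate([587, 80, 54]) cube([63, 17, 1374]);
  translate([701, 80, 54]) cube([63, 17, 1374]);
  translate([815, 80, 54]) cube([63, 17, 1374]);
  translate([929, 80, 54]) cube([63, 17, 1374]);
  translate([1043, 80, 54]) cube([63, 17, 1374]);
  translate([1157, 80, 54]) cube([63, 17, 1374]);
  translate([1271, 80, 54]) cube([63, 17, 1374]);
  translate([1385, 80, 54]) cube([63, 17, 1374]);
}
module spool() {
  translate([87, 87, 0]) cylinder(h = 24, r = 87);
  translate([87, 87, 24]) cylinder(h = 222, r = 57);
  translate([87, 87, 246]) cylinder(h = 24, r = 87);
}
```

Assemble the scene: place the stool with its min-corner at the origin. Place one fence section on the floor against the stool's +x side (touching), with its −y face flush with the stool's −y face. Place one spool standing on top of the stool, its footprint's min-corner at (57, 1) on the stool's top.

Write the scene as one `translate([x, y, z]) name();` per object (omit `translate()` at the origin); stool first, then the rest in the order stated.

stool();
translate([328, 0, 0]) fence_section();
translate([57, 1, 424]) spool();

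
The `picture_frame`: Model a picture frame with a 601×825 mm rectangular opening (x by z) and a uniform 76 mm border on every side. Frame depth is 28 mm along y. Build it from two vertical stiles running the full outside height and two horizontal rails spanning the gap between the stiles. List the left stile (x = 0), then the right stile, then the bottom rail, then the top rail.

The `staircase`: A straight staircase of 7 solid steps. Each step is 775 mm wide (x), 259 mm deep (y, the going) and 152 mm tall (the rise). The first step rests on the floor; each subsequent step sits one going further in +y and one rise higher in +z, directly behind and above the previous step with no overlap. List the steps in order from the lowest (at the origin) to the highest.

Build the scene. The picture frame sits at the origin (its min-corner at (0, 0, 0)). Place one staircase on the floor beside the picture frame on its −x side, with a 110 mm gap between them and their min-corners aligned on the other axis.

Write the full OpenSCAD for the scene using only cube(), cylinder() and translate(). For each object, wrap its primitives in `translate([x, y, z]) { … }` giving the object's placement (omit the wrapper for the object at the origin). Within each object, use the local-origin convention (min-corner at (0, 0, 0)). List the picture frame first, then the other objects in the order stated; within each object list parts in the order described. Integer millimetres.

cube([76, 28, 977]);
translate([677, 0, 0]) cube([76, 28, 977]);
translate([76, 0, 0]) cube([601, 28, 76]);
translate([76, 0, 901]) cube([601, 28, 76]);
translate([-885, 0, 0]) {
  cube([775, 259, 152]);
  translate([0, 259, 152]) cube([775, 259, 152]);
  translate([0, 518, 304]) cube([775, 259, 152]);
  translate([0, 777, 456]) cube([775, 259, 152]);
  translate([0, 1036, 608]) cube([775, 259, 152]);
  translate([0, 1295, 760]) cube([775, 259, 152]);
  translate([0, 1554, 912]) cube([775, 259, 152]);
}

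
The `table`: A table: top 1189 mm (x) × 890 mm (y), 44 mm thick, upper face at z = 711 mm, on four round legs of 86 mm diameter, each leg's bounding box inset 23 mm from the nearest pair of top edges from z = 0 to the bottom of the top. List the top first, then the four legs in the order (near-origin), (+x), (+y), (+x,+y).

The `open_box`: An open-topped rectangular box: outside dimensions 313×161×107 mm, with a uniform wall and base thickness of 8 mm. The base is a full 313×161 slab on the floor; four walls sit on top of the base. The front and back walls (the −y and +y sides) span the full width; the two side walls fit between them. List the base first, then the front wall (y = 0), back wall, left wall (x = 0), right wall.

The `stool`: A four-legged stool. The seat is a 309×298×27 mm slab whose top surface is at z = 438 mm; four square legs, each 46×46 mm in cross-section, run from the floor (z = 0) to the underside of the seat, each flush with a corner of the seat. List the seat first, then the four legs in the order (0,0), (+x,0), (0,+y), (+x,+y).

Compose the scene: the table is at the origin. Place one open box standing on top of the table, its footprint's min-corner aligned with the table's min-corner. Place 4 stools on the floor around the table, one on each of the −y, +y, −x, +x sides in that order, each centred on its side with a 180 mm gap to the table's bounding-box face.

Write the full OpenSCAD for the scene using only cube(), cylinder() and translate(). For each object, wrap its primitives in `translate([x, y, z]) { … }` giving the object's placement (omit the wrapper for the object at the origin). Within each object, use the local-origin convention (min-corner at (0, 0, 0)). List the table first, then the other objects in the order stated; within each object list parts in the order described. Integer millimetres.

translate([0, 0, 667]) cube([1189, 890, 44]);
translate([66, 66, 0]) cylinder(h = 667, r = 43);
translate([1123, 66, 0]) cylinder(h = 667, r = 43);
translate([66, 824, 0]) cylinder(h = 667, r = 43);
translate([1123, 824, 0]) cylinder(h = 667, r = 43);
translate([0, 0, 711]) {
  cube([313, 161, 8]);
  translate([0, 0, 8]) cube([313, 8, 99]);
  translate([0, 153, 8]) cube([313, 8, 99]);
  translate([0, 8, 8]) cube([8, 145, 99]);
  translate([305, 8, 8]) cube([8, 145, 99]);
}
translate([440, -478, 0]) {
  translate([0, 0, 411]) cube([309, 298, 27]);
  cube([46, 46, 411]);
  translate([263, 0, 0]) cube([46, 46, 411]);
  translate([0, 252, 0]) cube([46, 46, 411]);
  translate([263, 252, 0]) cube([46, 46, 411]);
}
translate([440, 1070, 0]) {
  translate([0, 0, 411]) cube([309, 298, 27]);
  cube([46, 46, 411]);
  translate([263, 0, 0]) cube([46, 46, 411]);
  translate([0, 252, 0]) cube([46, 46, 411]);
  translate([263, 252, 0]) cube([46, 46, 411]);
}
translate([-489, 296, 0]) {
  translate([0, 0, 411]) cube([309, 298, 27]);
  cube([46, 46, 411]);
  translate([263, 0, 0]) cube([46, 46, 411]);
  translate([0, 252, 0]) cube([46, 46, 411]);
  translate([263, 252, 0]) cube([46, 46, 411]);
}
translate([1369, 296, 0]) {
  translate([0, 0, 411]) cube([309, 298, 27]);
  cube([46, 46, 411]);
  translate([263, 0, 0]) cube([46, 46, 411]);
  translate([0, 252, 0]) cube([46, 46, 411]);
  translate([263, 252, 0]) cube([46, 46, 411]);
}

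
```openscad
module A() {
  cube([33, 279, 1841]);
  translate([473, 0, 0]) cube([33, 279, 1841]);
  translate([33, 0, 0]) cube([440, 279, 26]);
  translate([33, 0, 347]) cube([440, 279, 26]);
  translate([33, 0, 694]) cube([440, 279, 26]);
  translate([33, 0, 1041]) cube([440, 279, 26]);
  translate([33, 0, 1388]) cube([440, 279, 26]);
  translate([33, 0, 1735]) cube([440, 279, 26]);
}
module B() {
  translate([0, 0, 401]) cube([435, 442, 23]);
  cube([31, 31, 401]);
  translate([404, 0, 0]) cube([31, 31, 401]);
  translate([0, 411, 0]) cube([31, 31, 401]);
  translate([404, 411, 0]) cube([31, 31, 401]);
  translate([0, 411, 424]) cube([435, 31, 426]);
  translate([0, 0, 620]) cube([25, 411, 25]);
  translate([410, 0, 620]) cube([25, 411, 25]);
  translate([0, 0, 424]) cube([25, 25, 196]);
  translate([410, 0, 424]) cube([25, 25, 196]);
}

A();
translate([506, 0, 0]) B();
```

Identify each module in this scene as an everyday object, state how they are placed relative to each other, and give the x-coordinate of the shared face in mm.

The bookshelf's +x face and the chair's −x face are both at x = 506 mm.

A is a bookshelf. B is a chair. The chair is against the bookshelf's +x side, with their −y faces flush. The x-coordinate of the shared face is 506 mm.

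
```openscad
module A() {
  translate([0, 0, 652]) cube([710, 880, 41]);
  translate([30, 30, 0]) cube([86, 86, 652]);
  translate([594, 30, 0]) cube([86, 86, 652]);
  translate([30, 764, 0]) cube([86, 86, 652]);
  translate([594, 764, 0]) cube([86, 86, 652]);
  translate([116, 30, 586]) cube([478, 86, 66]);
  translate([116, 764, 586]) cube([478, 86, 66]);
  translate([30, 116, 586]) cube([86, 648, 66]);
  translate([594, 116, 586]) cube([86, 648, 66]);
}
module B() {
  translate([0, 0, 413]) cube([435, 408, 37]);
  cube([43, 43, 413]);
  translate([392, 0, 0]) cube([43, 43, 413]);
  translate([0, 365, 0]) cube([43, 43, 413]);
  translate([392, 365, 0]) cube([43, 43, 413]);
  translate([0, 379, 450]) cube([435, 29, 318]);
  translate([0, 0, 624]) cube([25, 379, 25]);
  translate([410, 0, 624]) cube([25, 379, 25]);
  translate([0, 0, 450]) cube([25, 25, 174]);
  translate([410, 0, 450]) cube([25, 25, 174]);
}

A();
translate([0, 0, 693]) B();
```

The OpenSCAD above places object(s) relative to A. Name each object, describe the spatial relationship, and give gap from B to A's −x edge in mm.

A is a table. B is a chair. The chair is on top of the table. The gap from the chair to the table's −x edge is 0 mm.

The chair's min-x is at 0; the table's min-x is 0; gap = 0 mm.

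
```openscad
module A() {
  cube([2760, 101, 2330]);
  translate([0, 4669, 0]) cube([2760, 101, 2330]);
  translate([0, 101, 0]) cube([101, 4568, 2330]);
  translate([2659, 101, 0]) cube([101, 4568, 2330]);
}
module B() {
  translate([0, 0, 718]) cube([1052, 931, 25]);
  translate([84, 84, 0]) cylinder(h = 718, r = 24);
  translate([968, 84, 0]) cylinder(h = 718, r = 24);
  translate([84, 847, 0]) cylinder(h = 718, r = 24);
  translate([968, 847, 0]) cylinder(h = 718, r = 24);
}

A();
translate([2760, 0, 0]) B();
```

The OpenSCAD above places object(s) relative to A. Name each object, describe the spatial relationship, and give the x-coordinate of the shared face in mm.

A is a house frame. B is a table. The table is against the house frame's +x side, with their −y faces flush. The x-coordinate of the shared face is 2760 mm.

The house frame's +x face and the table's −x face are both at x = 2760 mm.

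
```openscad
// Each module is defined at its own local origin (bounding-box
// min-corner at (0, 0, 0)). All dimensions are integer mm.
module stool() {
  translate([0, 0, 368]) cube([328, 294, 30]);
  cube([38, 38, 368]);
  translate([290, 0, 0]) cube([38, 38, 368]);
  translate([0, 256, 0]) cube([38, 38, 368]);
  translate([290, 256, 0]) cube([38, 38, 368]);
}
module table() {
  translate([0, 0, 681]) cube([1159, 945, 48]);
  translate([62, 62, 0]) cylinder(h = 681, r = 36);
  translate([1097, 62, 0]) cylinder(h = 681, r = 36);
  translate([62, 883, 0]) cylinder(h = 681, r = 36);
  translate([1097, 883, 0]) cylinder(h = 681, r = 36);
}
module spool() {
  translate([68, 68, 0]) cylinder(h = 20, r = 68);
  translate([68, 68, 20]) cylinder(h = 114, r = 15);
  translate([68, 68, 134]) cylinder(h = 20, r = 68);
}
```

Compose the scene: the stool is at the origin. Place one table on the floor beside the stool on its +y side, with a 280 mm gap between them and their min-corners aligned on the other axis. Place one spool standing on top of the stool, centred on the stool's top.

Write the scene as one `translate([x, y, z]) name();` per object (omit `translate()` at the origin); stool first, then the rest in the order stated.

stool();
translate([0, 574, 0]) table();
translate([96, 79, 398]) spool();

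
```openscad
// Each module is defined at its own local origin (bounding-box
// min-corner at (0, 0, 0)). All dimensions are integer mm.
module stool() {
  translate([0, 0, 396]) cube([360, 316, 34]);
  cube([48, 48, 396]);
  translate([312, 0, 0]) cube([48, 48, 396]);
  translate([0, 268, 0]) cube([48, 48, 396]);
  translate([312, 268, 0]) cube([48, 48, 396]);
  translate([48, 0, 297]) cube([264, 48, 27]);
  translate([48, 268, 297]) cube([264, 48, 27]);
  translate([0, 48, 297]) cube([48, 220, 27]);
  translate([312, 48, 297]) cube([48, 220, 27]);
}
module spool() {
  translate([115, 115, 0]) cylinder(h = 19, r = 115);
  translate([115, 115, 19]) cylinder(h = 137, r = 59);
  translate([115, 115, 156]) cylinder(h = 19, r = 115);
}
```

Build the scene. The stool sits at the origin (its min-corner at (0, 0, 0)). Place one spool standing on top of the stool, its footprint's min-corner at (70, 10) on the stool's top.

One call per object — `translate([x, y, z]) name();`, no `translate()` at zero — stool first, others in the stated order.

stool();
translate([70, 10, 430]) spool();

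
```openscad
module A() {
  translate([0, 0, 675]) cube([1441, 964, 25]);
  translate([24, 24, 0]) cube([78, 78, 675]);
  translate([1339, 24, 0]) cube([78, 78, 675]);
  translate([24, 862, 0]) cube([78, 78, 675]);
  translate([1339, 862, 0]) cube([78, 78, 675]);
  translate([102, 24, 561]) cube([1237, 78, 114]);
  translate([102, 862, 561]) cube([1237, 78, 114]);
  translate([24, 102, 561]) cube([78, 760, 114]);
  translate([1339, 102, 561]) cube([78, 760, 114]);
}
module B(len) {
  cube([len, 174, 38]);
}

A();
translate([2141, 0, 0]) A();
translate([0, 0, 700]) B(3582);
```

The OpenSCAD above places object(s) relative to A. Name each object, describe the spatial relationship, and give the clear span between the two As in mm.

A is a table. B is a beam. A beam spans the tops of two tables. The clear span between the two tables is 700 mm.

Second table starts at x = 2141; first ends at x = 1441; clear span = 2141 − 1441 = 700 mm.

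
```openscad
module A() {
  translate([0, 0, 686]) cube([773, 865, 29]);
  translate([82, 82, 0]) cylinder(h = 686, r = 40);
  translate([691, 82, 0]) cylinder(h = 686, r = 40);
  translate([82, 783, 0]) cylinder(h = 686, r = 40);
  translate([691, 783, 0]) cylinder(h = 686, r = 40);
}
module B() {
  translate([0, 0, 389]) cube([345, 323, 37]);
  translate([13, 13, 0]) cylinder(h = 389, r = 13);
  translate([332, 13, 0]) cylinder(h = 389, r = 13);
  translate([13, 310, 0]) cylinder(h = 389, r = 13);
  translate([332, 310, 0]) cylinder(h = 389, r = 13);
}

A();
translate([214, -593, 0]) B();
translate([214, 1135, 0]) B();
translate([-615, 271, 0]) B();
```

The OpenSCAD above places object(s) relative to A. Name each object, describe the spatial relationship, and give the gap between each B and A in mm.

Each stool's nearest face is 270 mm from the table's bounding box.

A is a table. B is a stool. Three stools sit around the table at the −y, +y, −x sides. The gap between each stool and the table is 270 mm.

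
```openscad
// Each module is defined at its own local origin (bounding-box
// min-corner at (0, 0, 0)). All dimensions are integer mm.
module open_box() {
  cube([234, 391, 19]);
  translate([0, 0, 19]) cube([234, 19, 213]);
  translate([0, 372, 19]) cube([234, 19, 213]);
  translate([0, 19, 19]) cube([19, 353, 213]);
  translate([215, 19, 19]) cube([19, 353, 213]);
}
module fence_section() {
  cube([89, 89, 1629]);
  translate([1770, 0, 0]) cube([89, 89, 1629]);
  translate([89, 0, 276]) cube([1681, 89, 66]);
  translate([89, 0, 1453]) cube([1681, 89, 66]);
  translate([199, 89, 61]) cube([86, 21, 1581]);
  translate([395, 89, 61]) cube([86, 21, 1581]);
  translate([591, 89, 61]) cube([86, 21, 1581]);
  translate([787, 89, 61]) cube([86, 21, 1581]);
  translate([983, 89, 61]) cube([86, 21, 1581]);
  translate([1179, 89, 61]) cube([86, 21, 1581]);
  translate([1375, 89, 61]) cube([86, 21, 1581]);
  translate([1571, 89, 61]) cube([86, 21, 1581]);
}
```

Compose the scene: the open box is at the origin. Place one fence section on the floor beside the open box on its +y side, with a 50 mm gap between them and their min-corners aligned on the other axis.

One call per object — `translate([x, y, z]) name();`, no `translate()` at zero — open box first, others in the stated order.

open_box();
translate([0, 441, 0]) fence_section();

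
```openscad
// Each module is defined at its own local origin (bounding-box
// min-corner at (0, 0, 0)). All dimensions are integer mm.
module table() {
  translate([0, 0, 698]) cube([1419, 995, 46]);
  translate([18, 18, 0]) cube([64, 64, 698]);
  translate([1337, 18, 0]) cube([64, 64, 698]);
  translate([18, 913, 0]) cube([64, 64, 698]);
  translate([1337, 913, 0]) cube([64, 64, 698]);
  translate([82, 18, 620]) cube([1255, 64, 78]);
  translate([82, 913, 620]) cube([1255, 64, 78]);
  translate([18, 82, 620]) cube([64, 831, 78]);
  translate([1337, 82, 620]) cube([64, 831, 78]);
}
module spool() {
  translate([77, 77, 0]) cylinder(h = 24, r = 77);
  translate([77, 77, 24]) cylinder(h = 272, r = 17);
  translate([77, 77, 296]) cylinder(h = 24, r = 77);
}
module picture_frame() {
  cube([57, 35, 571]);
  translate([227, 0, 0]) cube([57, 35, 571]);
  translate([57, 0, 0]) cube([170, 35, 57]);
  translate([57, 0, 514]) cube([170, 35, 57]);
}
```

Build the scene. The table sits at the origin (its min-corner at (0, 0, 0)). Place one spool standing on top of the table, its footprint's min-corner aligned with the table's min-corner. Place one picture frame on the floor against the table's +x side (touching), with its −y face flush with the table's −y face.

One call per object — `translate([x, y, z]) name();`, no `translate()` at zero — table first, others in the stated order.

table();
translate([0, 0, 744]) spool();
translate([1419, 0, 0]) picture_frame();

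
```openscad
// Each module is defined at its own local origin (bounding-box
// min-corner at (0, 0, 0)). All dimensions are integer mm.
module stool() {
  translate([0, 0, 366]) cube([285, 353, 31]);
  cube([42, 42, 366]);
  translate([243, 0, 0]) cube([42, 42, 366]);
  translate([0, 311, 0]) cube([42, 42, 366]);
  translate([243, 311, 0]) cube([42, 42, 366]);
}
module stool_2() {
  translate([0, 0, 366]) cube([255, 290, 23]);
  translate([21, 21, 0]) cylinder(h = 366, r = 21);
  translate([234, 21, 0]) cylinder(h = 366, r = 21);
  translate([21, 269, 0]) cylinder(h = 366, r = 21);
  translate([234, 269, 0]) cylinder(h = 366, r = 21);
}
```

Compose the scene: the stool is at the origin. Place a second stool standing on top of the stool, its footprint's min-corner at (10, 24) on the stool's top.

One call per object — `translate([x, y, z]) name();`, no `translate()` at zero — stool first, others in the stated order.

stool();
translate([10, 24, 397]) stool_2();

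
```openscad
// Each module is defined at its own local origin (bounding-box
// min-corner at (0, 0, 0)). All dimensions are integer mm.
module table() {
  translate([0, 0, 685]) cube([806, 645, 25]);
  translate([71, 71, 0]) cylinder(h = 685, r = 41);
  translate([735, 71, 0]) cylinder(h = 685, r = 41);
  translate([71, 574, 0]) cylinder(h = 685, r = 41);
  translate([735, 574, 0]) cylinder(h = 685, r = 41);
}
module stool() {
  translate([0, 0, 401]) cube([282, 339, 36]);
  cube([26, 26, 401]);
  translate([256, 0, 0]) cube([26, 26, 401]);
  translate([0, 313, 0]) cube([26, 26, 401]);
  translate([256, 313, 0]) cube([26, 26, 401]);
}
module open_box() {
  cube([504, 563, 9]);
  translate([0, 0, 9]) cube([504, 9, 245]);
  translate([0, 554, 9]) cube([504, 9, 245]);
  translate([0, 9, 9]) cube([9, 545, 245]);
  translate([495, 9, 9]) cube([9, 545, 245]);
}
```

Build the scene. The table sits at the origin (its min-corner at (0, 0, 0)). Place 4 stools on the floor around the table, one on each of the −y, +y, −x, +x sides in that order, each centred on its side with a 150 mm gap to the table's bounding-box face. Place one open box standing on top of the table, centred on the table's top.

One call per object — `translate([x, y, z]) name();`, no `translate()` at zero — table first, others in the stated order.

table();
translate([262, -489, 0]) stool();
translate([262, 795, 0]) stool();
translate([-432, 153, 0]) stool();
translate([956, 153, 0]) stool();
translate([151, 41, 710]) open_box();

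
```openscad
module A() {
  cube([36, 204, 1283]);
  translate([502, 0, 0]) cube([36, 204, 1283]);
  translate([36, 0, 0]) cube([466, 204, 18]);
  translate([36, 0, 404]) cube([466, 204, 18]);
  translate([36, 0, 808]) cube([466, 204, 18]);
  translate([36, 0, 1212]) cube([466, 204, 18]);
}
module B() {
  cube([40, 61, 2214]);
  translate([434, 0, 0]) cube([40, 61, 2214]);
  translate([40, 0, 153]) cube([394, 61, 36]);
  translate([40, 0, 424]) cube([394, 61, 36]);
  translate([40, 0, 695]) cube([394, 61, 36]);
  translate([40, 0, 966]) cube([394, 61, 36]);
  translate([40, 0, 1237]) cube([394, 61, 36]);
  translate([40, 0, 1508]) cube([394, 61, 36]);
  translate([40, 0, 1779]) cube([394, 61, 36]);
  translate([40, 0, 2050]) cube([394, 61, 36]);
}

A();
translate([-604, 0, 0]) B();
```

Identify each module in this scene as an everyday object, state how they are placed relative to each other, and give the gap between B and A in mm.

A is a bookshelf. B is a ladder. The ladder is on the floor beside the bookshelf on its −x side. The gap between the ladder and the bookshelf is 130 mm.

The ladder's nearest face is 130 mm from the bookshelf's −x face.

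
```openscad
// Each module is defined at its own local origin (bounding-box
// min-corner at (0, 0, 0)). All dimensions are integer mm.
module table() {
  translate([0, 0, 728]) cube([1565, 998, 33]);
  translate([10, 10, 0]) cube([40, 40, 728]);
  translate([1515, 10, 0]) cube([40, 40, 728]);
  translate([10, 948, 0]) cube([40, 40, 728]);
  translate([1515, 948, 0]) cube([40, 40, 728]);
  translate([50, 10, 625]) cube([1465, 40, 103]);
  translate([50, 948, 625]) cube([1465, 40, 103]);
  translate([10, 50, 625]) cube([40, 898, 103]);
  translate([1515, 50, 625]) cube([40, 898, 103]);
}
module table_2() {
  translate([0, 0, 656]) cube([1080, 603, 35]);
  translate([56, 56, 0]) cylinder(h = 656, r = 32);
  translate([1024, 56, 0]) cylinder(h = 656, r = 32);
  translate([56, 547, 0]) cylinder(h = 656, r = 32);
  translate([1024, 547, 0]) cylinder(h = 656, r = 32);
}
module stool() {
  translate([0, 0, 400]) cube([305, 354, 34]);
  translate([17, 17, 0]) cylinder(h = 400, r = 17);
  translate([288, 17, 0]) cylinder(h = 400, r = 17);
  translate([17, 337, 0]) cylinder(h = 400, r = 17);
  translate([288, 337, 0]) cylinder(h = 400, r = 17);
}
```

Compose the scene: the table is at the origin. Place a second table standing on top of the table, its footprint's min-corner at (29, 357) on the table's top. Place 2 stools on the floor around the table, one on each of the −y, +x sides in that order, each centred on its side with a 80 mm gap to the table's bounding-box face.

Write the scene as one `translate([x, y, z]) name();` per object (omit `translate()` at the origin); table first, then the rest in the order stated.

table();
translate([29, 357, 761]) table_2();
translate([630, -434, 0]) stool();
translate([1645, 322, 0]) stool();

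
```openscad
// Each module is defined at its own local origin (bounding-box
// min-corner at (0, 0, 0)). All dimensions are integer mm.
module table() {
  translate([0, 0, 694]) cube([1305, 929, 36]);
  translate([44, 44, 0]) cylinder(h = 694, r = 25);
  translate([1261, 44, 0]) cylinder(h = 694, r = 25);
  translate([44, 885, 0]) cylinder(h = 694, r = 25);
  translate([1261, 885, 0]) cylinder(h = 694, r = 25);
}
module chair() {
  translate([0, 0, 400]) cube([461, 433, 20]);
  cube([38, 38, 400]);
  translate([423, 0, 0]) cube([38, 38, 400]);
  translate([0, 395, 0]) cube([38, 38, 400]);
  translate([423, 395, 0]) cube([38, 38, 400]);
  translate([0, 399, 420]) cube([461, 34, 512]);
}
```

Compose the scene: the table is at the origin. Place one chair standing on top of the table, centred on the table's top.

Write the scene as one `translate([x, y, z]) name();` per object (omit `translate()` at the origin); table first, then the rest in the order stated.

table();
translate([422, 248, 730]) chair();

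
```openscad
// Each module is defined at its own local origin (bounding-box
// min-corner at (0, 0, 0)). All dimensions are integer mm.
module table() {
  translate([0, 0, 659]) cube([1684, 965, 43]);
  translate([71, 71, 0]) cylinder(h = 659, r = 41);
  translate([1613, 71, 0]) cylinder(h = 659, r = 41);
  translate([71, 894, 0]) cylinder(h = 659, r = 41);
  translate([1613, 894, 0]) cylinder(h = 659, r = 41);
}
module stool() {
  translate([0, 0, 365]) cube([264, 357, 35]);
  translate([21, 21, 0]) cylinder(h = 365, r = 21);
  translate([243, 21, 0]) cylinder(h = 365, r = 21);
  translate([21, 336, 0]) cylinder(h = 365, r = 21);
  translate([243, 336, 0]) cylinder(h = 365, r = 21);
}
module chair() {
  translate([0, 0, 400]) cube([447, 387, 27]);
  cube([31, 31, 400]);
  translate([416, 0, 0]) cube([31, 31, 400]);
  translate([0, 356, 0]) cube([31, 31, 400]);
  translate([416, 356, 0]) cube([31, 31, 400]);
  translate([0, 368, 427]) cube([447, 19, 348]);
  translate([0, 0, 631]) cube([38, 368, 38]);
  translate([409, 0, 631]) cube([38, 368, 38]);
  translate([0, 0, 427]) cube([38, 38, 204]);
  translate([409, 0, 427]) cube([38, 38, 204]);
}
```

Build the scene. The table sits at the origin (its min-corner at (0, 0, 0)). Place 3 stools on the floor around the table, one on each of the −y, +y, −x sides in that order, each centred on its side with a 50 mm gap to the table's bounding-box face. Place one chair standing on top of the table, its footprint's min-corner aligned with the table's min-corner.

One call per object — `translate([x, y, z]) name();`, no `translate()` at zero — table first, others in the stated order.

table();
translate([710, -407, 0]) stool();
translate([710, 1015, 0]) stool();
translate([-314, 304, 0]) stool();
translate([0, 0, 702]) chair();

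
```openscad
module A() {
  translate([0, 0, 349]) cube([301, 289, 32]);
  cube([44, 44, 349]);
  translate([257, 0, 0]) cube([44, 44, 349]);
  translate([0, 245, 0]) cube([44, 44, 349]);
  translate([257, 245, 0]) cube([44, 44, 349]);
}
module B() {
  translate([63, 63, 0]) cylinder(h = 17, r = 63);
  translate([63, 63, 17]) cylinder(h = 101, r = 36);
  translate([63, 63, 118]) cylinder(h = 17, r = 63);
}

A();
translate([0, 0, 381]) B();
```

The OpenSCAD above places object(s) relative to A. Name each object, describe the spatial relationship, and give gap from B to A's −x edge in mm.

A is a stool. B is a spool. The spool is on top of the stool. The gap from the spool to the stool's −x edge is 0 mm.

The spool's min-x is at 0; the stool's min-x is 0; gap = 0 mm.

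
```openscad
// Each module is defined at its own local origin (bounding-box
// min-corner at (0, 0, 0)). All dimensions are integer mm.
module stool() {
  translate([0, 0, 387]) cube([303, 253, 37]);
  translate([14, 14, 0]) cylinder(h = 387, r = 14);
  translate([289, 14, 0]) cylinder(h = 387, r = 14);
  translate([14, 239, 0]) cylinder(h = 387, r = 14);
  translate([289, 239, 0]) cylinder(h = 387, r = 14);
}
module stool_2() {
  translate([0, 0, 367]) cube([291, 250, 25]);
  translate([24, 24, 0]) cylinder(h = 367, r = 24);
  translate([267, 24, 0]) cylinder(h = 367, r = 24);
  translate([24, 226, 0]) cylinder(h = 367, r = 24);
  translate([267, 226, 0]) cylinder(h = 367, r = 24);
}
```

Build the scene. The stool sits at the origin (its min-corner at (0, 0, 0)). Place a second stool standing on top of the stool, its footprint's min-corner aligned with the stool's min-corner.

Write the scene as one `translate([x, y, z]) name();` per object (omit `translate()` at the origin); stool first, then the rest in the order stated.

stool();
translate([0, 0, 424]) stool_2();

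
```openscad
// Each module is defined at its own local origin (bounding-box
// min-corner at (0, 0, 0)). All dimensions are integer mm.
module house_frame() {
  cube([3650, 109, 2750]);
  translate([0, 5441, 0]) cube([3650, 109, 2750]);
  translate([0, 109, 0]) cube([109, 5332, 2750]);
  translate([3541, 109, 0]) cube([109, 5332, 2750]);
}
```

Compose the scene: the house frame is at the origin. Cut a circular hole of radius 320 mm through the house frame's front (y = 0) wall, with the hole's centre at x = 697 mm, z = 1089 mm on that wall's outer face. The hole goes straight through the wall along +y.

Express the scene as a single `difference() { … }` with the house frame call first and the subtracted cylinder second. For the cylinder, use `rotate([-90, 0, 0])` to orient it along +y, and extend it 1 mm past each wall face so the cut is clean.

difference() {
  house_frame();
  translate([697, -1, 1089]) rotate([-90, 0, 0]) cylinder(h = 111, r = 320);
}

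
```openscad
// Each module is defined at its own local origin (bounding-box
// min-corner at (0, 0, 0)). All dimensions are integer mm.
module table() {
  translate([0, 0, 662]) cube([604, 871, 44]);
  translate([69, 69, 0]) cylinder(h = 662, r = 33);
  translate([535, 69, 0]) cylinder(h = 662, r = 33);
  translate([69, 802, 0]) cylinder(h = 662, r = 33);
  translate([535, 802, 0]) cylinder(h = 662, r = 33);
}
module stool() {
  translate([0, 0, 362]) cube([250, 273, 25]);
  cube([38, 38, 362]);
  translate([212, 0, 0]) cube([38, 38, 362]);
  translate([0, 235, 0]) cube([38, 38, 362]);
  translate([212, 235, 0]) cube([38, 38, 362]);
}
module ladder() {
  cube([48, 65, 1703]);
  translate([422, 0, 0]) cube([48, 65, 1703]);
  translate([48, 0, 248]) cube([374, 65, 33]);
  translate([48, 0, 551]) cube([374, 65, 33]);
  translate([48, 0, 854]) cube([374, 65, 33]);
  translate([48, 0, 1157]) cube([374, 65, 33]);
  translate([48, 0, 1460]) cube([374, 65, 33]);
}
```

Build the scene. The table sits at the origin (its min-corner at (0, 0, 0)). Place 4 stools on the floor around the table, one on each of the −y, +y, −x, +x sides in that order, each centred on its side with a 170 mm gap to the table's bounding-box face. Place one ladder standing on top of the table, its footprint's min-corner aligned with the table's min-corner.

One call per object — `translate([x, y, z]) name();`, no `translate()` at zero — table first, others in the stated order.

table();
translate([177, -443, 0]) stool();
translate([177, 1041, 0]) stool();
translate([-420, 299, 0]) stool();
translate([774, 299, 0]) stool();
translate([0, 0, 706]) ladder();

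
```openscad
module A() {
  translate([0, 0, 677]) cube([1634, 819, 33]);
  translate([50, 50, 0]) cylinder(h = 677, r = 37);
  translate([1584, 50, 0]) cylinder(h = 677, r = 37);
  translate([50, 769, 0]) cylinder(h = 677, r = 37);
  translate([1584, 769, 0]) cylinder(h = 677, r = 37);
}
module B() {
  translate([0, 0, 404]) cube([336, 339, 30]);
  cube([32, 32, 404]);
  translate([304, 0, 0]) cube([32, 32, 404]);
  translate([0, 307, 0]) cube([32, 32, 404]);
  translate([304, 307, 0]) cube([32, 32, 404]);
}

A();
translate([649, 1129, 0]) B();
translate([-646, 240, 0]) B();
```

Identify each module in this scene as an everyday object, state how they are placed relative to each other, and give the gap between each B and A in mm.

A is a table. B is a stool. Two stools sit around the table at the +y, −x sides. The gap between each stool and the table is 310 mm.

Each stool's nearest face is 310 mm from the table's bounding box.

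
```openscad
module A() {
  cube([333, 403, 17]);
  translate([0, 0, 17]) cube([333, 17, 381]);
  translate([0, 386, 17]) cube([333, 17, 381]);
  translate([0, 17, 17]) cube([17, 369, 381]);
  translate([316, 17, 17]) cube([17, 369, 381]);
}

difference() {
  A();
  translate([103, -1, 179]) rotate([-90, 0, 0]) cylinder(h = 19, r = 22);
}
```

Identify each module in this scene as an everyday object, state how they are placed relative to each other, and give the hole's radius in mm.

The subtracted cylinder has r = 22 mm.

A is an open box. The open box has a circular hole through its front wall. The hole's radius is 22 mm.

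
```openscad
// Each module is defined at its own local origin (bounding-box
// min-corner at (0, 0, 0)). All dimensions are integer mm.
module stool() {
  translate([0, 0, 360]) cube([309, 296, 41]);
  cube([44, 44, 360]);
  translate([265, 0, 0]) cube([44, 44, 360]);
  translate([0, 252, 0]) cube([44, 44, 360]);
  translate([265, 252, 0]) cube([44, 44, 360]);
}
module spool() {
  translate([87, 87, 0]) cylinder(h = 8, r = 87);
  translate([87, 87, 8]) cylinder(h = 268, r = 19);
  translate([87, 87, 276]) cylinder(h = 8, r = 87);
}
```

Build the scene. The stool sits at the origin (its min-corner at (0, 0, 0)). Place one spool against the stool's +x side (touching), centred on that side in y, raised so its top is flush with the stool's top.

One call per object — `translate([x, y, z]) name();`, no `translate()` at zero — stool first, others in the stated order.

stool();
translate([309, 61, 117]) spool();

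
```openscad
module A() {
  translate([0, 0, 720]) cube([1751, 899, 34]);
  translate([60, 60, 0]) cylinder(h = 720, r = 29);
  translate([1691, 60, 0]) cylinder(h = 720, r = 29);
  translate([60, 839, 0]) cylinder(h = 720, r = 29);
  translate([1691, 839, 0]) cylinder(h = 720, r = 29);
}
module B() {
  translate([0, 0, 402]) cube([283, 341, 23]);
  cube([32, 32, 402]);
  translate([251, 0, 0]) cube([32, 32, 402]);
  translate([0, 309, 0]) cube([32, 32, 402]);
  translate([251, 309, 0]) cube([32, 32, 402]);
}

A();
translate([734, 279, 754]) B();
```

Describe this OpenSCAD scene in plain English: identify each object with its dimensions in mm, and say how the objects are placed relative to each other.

A is a table with a 1751×899 mm rectangular top, 34 mm thick, top surface at z = 754 mm, supported by four round legs of 58 mm diameter, each leg's bounding box inset 31 mm from the nearest pair of top edges, running from the floor.

B is a simple wooden stool: a rectangular seat 283 mm (x) by 341 mm (y), 23 mm thick, top face at z = 425 mm, on four square legs, each 32×32 mm in cross-section. The legs rest on z = 0, each flush with a corner of the seat.

The stool is on top of the table, centred.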